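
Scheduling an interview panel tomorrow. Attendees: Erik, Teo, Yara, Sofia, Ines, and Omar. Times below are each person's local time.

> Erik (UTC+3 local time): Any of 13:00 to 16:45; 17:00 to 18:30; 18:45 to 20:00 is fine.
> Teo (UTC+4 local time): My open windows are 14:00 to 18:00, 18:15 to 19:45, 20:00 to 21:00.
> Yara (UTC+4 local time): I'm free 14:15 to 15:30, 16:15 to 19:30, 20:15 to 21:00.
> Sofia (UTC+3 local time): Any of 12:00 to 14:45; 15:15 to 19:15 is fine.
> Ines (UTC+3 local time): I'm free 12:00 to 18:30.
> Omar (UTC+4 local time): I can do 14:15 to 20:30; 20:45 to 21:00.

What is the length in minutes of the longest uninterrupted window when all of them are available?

Erik in UTC: 10:00-13:45, 14:00-15:30, 15:45-17:00 (subtract 3h to convert from UTC+3).
Teo in UTC: 10:00-14:00, 14:15-15:45, 16:00-17:00 (subtract 4h to convert from UTC+4).
Yara in UTC: 10:15-11:30, 12:15-15:30, 16:15-17:00 (subtract 4h to convert from UTC+4).
Sofia in UTC: 09:00-11:45, 12:15-16:15 (subtract 3h to convert from UTC+3).
Ines in UTC: 09:00-15:30 (subtract 3h to convert from UTC+3).
Omar in UTC: 10:15-16:30, 16:45-17:00 (subtract 4h to convert from UTC+4).
Erik ∩ Teo: 10:00-13:45, 14:15-15:30, 16:00-17:00.
Erik ∩ Teo ∩ Yara: 10:15-11:30, 12:15-13:45, 14:15-15:30, 16:15-17:00.
Erik ∩ Teo ∩ Yara ∩ Sofia: 10:15-11:30, 12:15-13:45, 14:15-15:30.
Erik ∩ Teo ∩ Yara ∩ Sofia ∩ Ines: 10:15-11:30, 12:15-13:45, 14:15-15:30.
Erik ∩ Teo ∩ Yara ∩ Sofia ∩ Ines ∩ Omar: 10:15-11:30, 12:15-13:45, 14:15-15:30.
The longest is 12:15-13:45 at 90 minutes.

90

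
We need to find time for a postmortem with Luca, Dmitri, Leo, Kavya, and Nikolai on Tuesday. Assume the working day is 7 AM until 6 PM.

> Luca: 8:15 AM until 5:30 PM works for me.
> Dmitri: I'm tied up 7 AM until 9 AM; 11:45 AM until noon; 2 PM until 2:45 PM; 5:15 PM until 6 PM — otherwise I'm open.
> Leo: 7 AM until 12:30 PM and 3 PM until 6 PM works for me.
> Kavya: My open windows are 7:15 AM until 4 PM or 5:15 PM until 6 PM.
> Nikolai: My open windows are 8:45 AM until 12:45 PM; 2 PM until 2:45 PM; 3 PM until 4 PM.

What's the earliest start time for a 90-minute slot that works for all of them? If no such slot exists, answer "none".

Luca free: 08:15-17:30.
Dmitri free: 09:00-11:45, 12:00-14:00, 14:45-17:15 (invert busy blocks within the working day).
Leo free: 07:00-12:30, 15:00-18:00.
Kavya free: 07:15-16:00, 17:15-18:00.
Nikolai free: 08:45-12:45, 14:00-14:45, 15:00-16:00.
Luca ∩ Dmitri: 09:00-11:45, 12:00-14:00, 14:45-17:15.
Luca ∩ Dmitri ∩ Leo: 09:00-11:45, 12:00-12:30, 15:00-17:15.
Luca ∩ Dmitri ∩ Leo ∩ Kavya: 09:00-11:45, 12:00-12:30, 15:00-16:00.
Luca ∩ Dmitri ∩ Leo ∩ Kavya ∩ Nikolai: 09:00-11:45, 12:00-12:30, 15:00-16:00.
So the common availability across everyone is 09:00-11:45, 12:00-12:30, 15:00-16:00.
The first common window of at least 90 minutes is 09:00-11:45, so the earliest start is 09:00.

09:00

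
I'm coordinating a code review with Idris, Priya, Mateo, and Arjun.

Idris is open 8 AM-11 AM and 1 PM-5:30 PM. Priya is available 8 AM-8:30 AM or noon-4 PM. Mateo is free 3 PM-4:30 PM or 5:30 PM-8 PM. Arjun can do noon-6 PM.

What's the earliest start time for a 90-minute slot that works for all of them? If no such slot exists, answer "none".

Idris ∩ Priya: 08:00-08:30, 13:00-16:00.
Idris ∩ Priya ∩ Mateo: 15:00-16:00.
Idris ∩ Priya ∩ Mateo ∩ Arjun: 15:00-16:00.
No common window is at least 90 minutes long.

none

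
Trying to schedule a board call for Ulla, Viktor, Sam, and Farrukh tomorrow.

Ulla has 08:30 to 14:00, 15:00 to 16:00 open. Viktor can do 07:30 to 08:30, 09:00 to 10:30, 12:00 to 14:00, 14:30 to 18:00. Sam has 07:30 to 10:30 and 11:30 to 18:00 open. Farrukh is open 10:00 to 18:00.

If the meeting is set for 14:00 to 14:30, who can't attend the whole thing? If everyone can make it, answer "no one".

Ulla, Viktor

Ulla: not fully free for 14:00-14:30. Viktor: not fully free for 14:00-14:30. Sam: free for 14:00-14:30. Farrukh: free for 14:00-14:30.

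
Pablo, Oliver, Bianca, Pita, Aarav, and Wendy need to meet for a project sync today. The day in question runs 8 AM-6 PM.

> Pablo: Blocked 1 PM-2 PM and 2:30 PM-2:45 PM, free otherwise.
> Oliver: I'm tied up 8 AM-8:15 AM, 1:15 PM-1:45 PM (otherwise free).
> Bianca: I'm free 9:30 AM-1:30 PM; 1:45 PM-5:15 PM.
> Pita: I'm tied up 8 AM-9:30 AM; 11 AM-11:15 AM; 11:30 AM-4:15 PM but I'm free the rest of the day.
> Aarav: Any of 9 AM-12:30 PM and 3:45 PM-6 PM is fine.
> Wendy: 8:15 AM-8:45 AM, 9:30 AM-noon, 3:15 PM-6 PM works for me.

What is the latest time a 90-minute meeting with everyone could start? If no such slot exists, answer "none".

09:30

Pablo free: 08:00-13:00, 14:00-14:30, 14:45-18:00 (invert busy blocks within the working day).
Oliver free: 08:15-13:15, 13:45-18:00 (invert busy blocks within the working day).
Bianca free: 09:30-13:30, 13:45-17:15.
Pita free: 09:30-11:00, 11:15-11:30, 16:15-18:00 (invert busy blocks within the working day).
Aarav free: 09:00-12:30, 15:45-18:00.
Wendy free: 08:15-08:45, 09:30-12:00, 15:15-18:00.
Pablo ∩ Oliver: 08:15-13:00, 14:00-14:30, 14:45-18:00.
Pablo ∩ Oliver ∩ Bianca: 09:30-13:00, 14:00-14:30, 14:45-17:15.
Pablo ∩ Oliver ∩ Bianca ∩ Pita: 09:30-11:00, 11:15-11:30, 16:15-17:15.
Pablo ∩ Oliver ∩ Bianca ∩ Pita ∩ Aarav: 09:30-11:00, 11:15-11:30, 16:15-17:15.
Pablo ∩ Oliver ∩ Bianca ∩ Pita ∩ Aarav ∩ Wendy: 09:30-11:00, 11:15-11:30, 16:15-17:15.
So the common availability across everyone is 09:30-11:00, 11:15-11:30, 16:15-17:15.
The last common window of at least 90 minutes is 09:30-11:00; a 90-minute meeting can start as late as 09:30 and still end by 11:00.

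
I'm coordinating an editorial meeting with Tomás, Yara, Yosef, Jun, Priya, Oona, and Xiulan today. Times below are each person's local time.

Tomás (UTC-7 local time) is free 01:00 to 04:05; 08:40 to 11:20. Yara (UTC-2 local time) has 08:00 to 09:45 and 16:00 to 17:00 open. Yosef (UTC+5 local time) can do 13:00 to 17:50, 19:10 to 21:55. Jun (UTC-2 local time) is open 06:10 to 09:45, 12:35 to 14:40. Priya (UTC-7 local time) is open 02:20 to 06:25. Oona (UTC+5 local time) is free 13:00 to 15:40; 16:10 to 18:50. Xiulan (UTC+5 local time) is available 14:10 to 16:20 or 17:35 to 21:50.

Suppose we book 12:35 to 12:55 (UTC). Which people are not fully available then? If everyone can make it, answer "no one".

Tomás in UTC: 08:00-11:05, 15:40-18:20 (add 7h to convert from UTC-7).
Yara in UTC: 10:00-11:45, 18:00-19:00 (add 2h to convert from UTC-2).
Yosef in UTC: 08:00-12:50, 14:10-16:55 (subtract 5h to convert from UTC+5).
Jun in UTC: 08:10-11:45, 14:35-16:40 (add 2h to convert from UTC-2).
Priya in UTC: 09:20-13:25 (add 7h to convert from UTC-7).
Oona in UTC: 08:00-10:40, 11:10-13:50 (subtract 5h to convert from UTC+5).
Xiulan in UTC: 09:10-11:20, 12:35-16:50 (subtract 5h to convert from UTC+5).
Tomás: not fully free for 12:35-12:55. Yara: not fully free for 12:35-12:55. Yosef: not fully free for 12:35-12:55. Jun: not fully free for 12:35-12:55. Priya: free for 12:35-12:55. Oona: free for 12:35-12:55. Xiulan: free for 12:35-12:55.

Jun, Tomás, Yara, Yosef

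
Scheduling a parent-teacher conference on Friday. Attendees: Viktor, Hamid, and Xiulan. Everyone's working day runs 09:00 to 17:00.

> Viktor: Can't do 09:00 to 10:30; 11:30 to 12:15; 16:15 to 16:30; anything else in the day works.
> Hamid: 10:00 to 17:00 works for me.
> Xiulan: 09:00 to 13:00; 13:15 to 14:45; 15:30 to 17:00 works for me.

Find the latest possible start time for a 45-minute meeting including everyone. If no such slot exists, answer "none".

Viktor free: 10:30-11:30, 12:15-16:15, 16:30-17:00 (invert busy blocks within the working day).
Hamid free: 10:00-17:00.
Xiulan free: 09:00-13:00, 13:15-14:45, 15:30-17:00.
Viktor ∩ Hamid: 10:30-11:30, 12:15-16:15, 16:30-17:00.
Viktor ∩ Hamid ∩ Xiulan: 10:30-11:30, 12:15-13:00, 13:15-14:45, 15:30-16:15, 16:30-17:00.
The last common window of at least 45 minutes is 15:30-16:15; a 45-minute meeting can start as late as 15:30 and still end by 16:15.

15:30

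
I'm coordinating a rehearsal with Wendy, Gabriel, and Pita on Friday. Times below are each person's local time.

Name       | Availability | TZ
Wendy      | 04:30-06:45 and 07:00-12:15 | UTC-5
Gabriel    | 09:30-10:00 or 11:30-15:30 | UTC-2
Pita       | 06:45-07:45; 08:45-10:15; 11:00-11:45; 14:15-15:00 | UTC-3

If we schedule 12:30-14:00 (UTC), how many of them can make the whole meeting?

Wendy in UTC: 09:30-11:45, 12:00-17:15 (add 5h to convert from UTC-5).
Gabriel in UTC: 11:30-12:00, 13:30-17:30 (add 2h to convert from UTC-2).
Pita in UTC: 09:45-10:45, 11:45-13:15, 14:00-14:45, 17:15-18:00 (add 3h to convert from UTC-3).
Wendy can make the full 12:30-14:00 slot — that's 1.

1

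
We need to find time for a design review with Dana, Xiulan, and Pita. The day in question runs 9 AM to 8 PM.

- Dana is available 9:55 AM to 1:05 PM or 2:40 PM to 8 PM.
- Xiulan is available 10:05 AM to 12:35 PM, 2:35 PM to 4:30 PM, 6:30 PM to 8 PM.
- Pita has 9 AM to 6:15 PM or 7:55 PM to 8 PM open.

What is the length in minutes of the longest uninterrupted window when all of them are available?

150

Dana ∩ Xiulan: 10:05-12:35, 14:40-16:30, 18:30-20:00.
Dana ∩ Xiulan ∩ Pita: 10:05-12:35, 14:40-16:30, 19:55-20:00.
So the common availability across everyone is 10:05-12:35, 14:40-16:30, 19:55-20:00.
The longest is 10:05-12:35 at 150 minutes.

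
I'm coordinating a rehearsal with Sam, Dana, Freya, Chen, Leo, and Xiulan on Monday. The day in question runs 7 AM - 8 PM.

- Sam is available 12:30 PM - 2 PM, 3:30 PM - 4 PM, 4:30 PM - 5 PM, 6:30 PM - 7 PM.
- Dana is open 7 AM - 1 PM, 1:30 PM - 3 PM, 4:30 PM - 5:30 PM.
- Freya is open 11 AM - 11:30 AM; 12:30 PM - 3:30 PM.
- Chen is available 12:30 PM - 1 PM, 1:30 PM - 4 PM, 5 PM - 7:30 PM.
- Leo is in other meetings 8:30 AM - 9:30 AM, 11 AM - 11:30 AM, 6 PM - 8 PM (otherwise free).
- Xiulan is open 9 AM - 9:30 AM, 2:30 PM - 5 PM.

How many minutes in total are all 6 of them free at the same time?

0

Sam free: 12:30-14:00, 15:30-16:00, 16:30-17:00, 18:30-19:00.
Dana free: 07:00-13:00, 13:30-15:00, 16:30-17:30.
Freya free: 11:00-11:30, 12:30-15:30.
Chen free: 12:30-13:00, 13:30-16:00, 17:00-19:30.
Leo free: 07:00-08:30, 09:30-11:00, 11:30-18:00 (invert busy blocks within the working day).
Xiulan free: 09:00-09:30, 14:30-17:00.
Sam ∩ Dana: 12:30-13:00, 13:30-14:00, 16:30-17:00.
Sam ∩ Dana ∩ Freya: 12:30-13:00, 13:30-14:00.
Sam ∩ Dana ∩ Freya ∩ Chen: 12:30-13:00, 13:30-14:00.
Sam ∩ Dana ∩ Freya ∩ Chen ∩ Leo: 12:30-13:00, 13:30-14:00.
Sam ∩ Dana ∩ Freya ∩ Chen ∩ Leo ∩ Xiulan: ∅.
There is no time when everyone is free.
There is no common window, so the total is 0 minutes.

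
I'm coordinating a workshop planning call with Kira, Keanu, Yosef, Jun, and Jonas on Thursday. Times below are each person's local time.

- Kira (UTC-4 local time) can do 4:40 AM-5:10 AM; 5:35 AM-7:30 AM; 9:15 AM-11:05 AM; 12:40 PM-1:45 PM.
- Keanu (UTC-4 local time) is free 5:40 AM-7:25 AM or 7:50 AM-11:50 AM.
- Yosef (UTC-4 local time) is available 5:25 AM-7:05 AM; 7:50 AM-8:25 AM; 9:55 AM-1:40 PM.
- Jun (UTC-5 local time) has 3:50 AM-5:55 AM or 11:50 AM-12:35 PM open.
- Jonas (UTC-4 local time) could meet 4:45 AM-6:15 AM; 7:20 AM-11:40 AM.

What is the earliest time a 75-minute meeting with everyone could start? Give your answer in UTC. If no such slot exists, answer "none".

Kira in UTC: 08:40-09:10, 09:35-11:30, 13:15-15:05, 16:40-17:45 (add 4h to convert from UTC-4).
Keanu in UTC: 09:40-11:25, 11:50-15:50 (add 4h to convert from UTC-4).
Yosef in UTC: 09:25-11:05, 11:50-12:25, 13:55-17:40 (add 4h to convert from UTC-4).
Jun in UTC: 08:50-10:55, 16:50-17:35 (add 5h to convert from UTC-5).
Jonas in UTC: 08:45-10:15, 11:20-15:40 (add 4h to convert from UTC-4).
Kira ∩ Keanu: 09:40-11:25, 13:15-15:05.
Kira ∩ Keanu ∩ Yosef: 09:40-11:05, 13:55-15:05.
Kira ∩ Keanu ∩ Yosef ∩ Jun: 09:40-10:55.
Kira ∩ Keanu ∩ Yosef ∩ Jun ∩ Jonas: 09:40-10:15.
No common window is at least 75 minutes long.

none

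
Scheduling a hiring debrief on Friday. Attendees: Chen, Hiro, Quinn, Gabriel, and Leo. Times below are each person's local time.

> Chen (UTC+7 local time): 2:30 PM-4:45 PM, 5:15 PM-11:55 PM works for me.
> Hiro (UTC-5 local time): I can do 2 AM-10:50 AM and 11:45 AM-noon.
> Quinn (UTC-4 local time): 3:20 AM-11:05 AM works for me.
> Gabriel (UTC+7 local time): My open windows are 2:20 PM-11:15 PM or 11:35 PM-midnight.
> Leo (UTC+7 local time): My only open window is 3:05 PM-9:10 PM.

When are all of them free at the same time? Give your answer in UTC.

Chen in UTC: 07:30-09:45, 10:15-16:55 (subtract 7h to convert from UTC+7).
Hiro in UTC: 07:00-15:50, 16:45-17:00 (add 5h to convert from UTC-5).
Quinn in UTC: 07:20-15:05 (add 4h to convert from UTC-4).
Gabriel in UTC: 07:20-16:15, 16:35-17:00 (subtract 7h to convert from UTC+7).
Leo in UTC: 08:05-14:10 (subtract 7h to convert from UTC+7).
Chen ∩ Hiro: 07:30-09:45, 10:15-15:50, 16:45-16:55.
Chen ∩ Hiro ∩ Quinn: 07:30-09:45, 10:15-15:05.
Chen ∩ Hiro ∩ Quinn ∩ Gabriel: 07:30-09:45, 10:15-15:05.
Chen ∩ Hiro ∩ Quinn ∩ Gabriel ∩ Leo: 08:05-09:45, 10:15-14:10.
So the common availability across everyone is 08:05-09:45, 10:15-14:10.

08:05-09:45, 10:15-14:10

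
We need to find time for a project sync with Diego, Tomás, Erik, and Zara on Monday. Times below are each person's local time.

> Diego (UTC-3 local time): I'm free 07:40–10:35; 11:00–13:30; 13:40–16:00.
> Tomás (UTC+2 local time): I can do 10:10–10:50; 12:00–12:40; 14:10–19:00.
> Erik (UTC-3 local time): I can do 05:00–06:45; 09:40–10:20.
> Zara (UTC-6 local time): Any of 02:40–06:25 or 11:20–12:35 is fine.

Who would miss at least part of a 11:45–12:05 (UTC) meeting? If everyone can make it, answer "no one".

Diego in UTC: 10:40-13:35, 14:00-16:30, 16:40-19:00 (add 3h to convert from UTC-3).
Tomás in UTC: 08:10-08:50, 10:00-10:40, 12:10-17:00 (subtract 2h to convert from UTC+2).
Erik in UTC: 08:00-09:45, 12:40-13:20 (add 3h to convert from UTC-3).
Zara in UTC: 08:40-12:25, 17:20-18:35 (add 6h to convert from UTC-6).
Diego: free for 11:45-12:05. Tomás: not fully free for 11:45-12:05. Erik: not fully free for 11:45-12:05. Zara: free for 11:45-12:05.

Erik, Tomás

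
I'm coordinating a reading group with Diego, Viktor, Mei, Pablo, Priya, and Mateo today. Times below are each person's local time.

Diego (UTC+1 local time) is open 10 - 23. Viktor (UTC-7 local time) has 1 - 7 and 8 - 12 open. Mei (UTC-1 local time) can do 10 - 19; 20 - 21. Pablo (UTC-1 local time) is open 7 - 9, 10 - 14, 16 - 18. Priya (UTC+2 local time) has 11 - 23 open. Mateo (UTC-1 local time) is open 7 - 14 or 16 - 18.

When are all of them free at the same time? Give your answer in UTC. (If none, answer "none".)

Diego in UTC: 09:00-22:00 (subtract 1h to convert from UTC+1).
Viktor in UTC: 08:00-14:00, 15:00-19:00 (add 7h to convert from UTC-7).
Mei in UTC: 11:00-20:00, 21:00-22:00 (add 1h to convert from UTC-1).
Pablo in UTC: 08:00-10:00, 11:00-15:00, 17:00-19:00 (add 1h to convert from UTC-1).
Priya in UTC: 09:00-21:00 (subtract 2h to convert from UTC+2).
Mateo in UTC: 08:00-15:00, 17:00-19:00 (add 1h to convert from UTC-1).
Diego ∩ Viktor: 09:00-14:00, 15:00-19:00.
Diego ∩ Viktor ∩ Mei: 11:00-14:00, 15:00-19:00.
Diego ∩ Viktor ∩ Mei ∩ Pablo: 11:00-14:00, 17:00-19:00.
Diego ∩ Viktor ∩ Mei ∩ Pablo ∩ Priya: 11:00-14:00, 17:00-19:00.
Diego ∩ Viktor ∩ Mei ∩ Pablo ∩ Priya ∩ Mateo: 11:00-14:00, 17:00-19:00.
So the common availability across everyone is 11:00-14:00, 17:00-19:00.

11:00-14:00, 17:00-19:00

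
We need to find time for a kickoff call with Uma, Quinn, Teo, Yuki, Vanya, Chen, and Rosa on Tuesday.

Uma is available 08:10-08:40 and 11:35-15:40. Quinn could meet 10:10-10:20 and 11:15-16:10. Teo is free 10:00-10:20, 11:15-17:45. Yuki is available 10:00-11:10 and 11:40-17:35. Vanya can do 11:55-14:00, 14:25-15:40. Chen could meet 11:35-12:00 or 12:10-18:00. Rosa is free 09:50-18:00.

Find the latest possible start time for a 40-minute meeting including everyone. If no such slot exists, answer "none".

Uma ∩ Quinn: 11:35-15:40.
Uma ∩ Quinn ∩ Teo: 11:35-15:40.
Uma ∩ Quinn ∩ Teo ∩ Yuki: 11:40-15:40.
Uma ∩ Quinn ∩ Teo ∩ Yuki ∩ Vanya: 11:55-14:00, 14:25-15:40.
Uma ∩ Quinn ∩ Teo ∩ Yuki ∩ Vanya ∩ Chen: 11:55-12:00, 12:10-14:00, 14:25-15:40.
Uma ∩ Quinn ∩ Teo ∩ Yuki ∩ Vanya ∩ Chen ∩ Rosa: 11:55-12:00, 12:10-14:00, 14:25-15:40.
So the common availability across everyone is 11:55-12:00, 12:10-14:00, 14:25-15:40.
The last common window of at least 40 minutes is 14:25-15:40; a 40-minute meeting can start as late as 15:00 and still end by 15:40.

15:00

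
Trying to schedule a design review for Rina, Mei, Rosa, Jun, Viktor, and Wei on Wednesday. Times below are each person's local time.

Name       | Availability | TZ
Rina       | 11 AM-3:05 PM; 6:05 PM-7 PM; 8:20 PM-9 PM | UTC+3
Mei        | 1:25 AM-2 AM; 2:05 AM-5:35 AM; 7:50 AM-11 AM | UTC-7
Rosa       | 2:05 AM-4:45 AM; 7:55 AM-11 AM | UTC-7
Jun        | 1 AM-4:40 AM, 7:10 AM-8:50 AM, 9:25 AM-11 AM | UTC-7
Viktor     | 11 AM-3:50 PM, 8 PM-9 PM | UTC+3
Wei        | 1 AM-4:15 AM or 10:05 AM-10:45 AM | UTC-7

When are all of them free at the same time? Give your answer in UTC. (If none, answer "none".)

Rina in UTC: 08:00-12:05, 15:05-16:00, 17:20-18:00 (subtract 3h to convert from UTC+3).
Mei in UTC: 08:25-09:00, 09:05-12:35, 14:50-18:00 (add 7h to convert from UTC-7).
Rosa in UTC: 09:05-11:45, 14:55-18:00 (add 7h to convert from UTC-7).
Jun in UTC: 08:00-11:40, 14:10-15:50, 16:25-18:00 (add 7h to convert from UTC-7).
Viktor in UTC: 08:00-12:50, 17:00-18:00 (subtract 3h to convert from UTC+3).
Wei in UTC: 08:00-11:15, 17:05-17:45 (add 7h to convert from UTC-7).
Rina ∩ Mei: 08:25-09:00, 09:05-12:05, 15:05-16:00, 17:20-18:00.
Rina ∩ Mei ∩ Rosa: 09:05-11:45, 15:05-16:00, 17:20-18:00.
Rina ∩ Mei ∩ Rosa ∩ Jun: 09:05-11:40, 15:05-15:50, 17:20-18:00.
Rina ∩ Mei ∩ Rosa ∩ Jun ∩ Viktor: 09:05-11:40, 17:20-18:00.
Rina ∩ Mei ∩ Rosa ∩ Jun ∩ Viktor ∩ Wei: 09:05-11:15, 17:20-17:45.

09:05-11:15, 17:20-17:45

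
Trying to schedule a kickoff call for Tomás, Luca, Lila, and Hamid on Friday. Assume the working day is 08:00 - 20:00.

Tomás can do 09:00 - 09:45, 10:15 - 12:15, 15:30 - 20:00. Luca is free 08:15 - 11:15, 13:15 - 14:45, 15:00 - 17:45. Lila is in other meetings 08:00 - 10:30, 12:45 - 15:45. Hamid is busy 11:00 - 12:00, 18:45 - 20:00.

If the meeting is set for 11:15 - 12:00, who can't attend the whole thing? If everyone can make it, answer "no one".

Hamid, Luca

Tomás free: 09:00-09:45, 10:15-12:15, 15:30-20:00.
Luca free: 08:15-11:15, 13:15-14:45, 15:00-17:45.
Lila free: 10:30-12:45, 15:45-20:00 (invert busy blocks within the working day).
Hamid free: 08:00-11:00, 12:00-18:45 (invert busy blocks within the working day).
Tomás: free for 11:15-12:00. Luca: not fully free for 11:15-12:00. Lila: free for 11:15-12:00. Hamid: not fully free for 11:15-12:00.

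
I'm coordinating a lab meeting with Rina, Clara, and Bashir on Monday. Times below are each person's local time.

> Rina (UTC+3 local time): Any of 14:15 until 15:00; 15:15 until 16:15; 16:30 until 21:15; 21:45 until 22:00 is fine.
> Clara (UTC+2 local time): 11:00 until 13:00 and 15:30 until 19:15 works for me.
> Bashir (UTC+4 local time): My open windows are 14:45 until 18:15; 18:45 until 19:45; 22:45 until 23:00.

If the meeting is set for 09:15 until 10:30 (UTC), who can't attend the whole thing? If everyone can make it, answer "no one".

Bashir, Rina

Rina in UTC: 11:15-12:00, 12:15-13:15, 13:30-18:15, 18:45-19:00 (subtract 3h to convert from UTC+3).
Clara in UTC: 09:00-11:00, 13:30-17:15 (subtract 2h to convert from UTC+2).
Bashir in UTC: 10:45-14:15, 14:45-15:45, 18:45-19:00 (subtract 4h to convert from UTC+4).
Rina: not fully free for 09:15-10:30. Clara: free for 09:15-10:30. Bashir: not fully free for 09:15-10:30.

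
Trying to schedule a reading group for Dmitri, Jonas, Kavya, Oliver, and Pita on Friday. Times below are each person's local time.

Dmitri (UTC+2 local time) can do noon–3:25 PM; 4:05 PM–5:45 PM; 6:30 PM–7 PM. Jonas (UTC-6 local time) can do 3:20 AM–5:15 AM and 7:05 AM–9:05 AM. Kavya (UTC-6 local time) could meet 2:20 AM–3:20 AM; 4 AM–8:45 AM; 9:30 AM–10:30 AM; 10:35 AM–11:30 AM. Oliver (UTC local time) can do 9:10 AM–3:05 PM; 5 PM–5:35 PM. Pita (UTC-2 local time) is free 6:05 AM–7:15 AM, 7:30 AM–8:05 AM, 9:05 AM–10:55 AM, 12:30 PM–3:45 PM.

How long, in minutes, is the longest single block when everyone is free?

Dmitri in UTC: 10:00-13:25, 14:05-15:45, 16:30-17:00 (subtract 2h to convert from UTC+2).
Jonas in UTC: 09:20-11:15, 13:05-15:05 (add 6h to convert from UTC-6).
Kavya in UTC: 08:20-09:20, 10:00-14:45, 15:30-16:30, 16:35-17:30 (add 6h to convert from UTC-6).
Oliver in UTC: 09:10-15:05, 17:00-17:35.
Pita in UTC: 08:05-09:15, 09:30-10:05, 11:05-12:55, 14:30-17:45 (add 2h to convert from UTC-2).
Dmitri ∩ Jonas: 10:00-11:15, 13:05-13:25, 14:05-15:05.
Dmitri ∩ Jonas ∩ Kavya: 10:00-11:15, 13:05-13:25, 14:05-14:45.
Dmitri ∩ Jonas ∩ Kavya ∩ Oliver: 10:00-11:15, 13:05-13:25, 14:05-14:45.
Dmitri ∩ Jonas ∩ Kavya ∩ Oliver ∩ Pita: 10:00-10:05, 11:05-11:15, 14:30-14:45.
The longest is 14:30-14:45 at 15 minutes.

15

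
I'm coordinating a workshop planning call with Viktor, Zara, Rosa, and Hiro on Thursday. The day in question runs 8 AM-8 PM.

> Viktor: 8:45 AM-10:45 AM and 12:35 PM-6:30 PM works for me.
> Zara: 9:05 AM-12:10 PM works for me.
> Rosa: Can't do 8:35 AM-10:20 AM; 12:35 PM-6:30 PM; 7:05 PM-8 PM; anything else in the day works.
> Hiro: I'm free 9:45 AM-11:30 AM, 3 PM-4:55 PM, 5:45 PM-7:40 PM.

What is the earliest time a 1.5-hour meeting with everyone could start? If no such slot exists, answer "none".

Viktor free: 08:45-10:45, 12:35-18:30.
Zara free: 09:05-12:10.
Rosa free: 08:00-08:35, 10:20-12:35, 18:30-19:05 (invert busy blocks within the working day).
Hiro free: 09:45-11:30, 15:00-16:55, 17:45-19:40.
Viktor ∩ Zara: 09:05-10:45.
Viktor ∩ Zara ∩ Rosa: 10:20-10:45.
Viktor ∩ Zara ∩ Rosa ∩ Hiro: 10:20-10:45.
So the common availability across everyone is 10:20-10:45.
No common window is at least 90 minutes long.

none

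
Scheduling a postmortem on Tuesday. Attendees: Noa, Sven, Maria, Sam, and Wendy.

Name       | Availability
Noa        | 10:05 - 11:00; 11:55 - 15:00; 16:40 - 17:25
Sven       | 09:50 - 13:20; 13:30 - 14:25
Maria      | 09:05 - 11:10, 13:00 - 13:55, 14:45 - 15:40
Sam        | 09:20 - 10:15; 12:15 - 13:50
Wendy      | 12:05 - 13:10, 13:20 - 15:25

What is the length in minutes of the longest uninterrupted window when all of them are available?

Noa ∩ Sven: 10:05-11:00, 11:55-13:20, 13:30-14:25.
Noa ∩ Sven ∩ Maria: 10:05-11:00, 13:00-13:20, 13:30-13:55.
Noa ∩ Sven ∩ Maria ∩ Sam: 10:05-10:15, 13:00-13:20, 13:30-13:50.
Noa ∩ Sven ∩ Maria ∩ Sam ∩ Wendy: 13:00-13:10, 13:30-13:50.
The longest is 13:30-13:50 at 20 minutes.

20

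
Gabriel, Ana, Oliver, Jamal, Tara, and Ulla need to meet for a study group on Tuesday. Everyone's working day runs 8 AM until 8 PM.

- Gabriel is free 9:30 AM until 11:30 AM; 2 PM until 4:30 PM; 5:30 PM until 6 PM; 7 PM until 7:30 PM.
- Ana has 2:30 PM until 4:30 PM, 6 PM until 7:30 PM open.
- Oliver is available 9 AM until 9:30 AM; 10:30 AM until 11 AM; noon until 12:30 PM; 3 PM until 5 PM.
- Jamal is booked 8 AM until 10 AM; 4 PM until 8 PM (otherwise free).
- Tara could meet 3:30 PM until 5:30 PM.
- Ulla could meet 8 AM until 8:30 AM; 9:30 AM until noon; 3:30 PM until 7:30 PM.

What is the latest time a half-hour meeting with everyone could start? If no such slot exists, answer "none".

Gabriel free: 09:30-11:30, 14:00-16:30, 17:30-18:00, 19:00-19:30.
Ana free: 14:30-16:30, 18:00-19:30.
Oliver free: 09:00-09:30, 10:30-11:00, 12:00-12:30, 15:00-17:00.
Jamal free: 10:00-16:00 (invert busy blocks within the working day).
Tara free: 15:30-17:30.
Ulla free: 08:00-08:30, 09:30-12:00, 15:30-19:30.
Gabriel ∩ Ana: 14:30-16:30, 19:00-19:30.
Gabriel ∩ Ana ∩ Oliver: 15:00-16:30.
Gabriel ∩ Ana ∩ Oliver ∩ Jamal: 15:00-16:00.
Gabriel ∩ Ana ∩ Oliver ∩ Jamal ∩ Tara: 15:30-16:00.
Gabriel ∩ Ana ∩ Oliver ∩ Jamal ∩ Tara ∩ Ulla: 15:30-16:00.
The last common window of at least 30 minutes is 15:30-16:00; a 30-minute meeting can start as late as 15:30 and still end by 16:00.

15:30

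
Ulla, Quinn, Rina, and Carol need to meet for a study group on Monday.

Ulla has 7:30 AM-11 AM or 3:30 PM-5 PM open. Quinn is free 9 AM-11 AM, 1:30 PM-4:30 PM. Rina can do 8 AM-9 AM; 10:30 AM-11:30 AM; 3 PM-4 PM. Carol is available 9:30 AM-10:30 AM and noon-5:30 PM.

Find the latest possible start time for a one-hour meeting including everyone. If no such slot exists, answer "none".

none

Ulla ∩ Quinn: 09:00-11:00, 15:30-16:30.
Ulla ∩ Quinn ∩ Rina: 10:30-11:00, 15:30-16:00.
Ulla ∩ Quinn ∩ Rina ∩ Carol: 15:30-16:00.
No common window is at least 60 minutes long.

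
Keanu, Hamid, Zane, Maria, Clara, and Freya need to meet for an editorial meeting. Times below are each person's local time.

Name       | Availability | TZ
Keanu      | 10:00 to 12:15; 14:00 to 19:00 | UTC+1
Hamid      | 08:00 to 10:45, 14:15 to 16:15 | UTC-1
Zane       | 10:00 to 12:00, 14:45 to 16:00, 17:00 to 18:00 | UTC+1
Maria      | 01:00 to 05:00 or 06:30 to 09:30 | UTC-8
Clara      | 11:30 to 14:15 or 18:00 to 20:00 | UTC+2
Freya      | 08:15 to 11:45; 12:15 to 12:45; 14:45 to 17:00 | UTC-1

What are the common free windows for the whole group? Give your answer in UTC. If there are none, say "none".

09:30-11:00, 16:00-17:00

Keanu in UTC: 09:00-11:15, 13:00-18:00 (subtract 1h to convert from UTC+1).
Hamid in UTC: 09:00-11:45, 15:15-17:15 (add 1h to convert from UTC-1).
Zane in UTC: 09:00-11:00, 13:45-15:00, 16:00-17:00 (subtract 1h to convert from UTC+1).
Maria in UTC: 09:00-13:00, 14:30-17:30 (add 8h to convert from UTC-8).
Clara in UTC: 09:30-12:15, 16:00-18:00 (subtract 2h to convert from UTC+2).
Freya in UTC: 09:15-12:45, 13:15-13:45, 15:45-18:00 (add 1h to convert from UTC-1).
Keanu ∩ Hamid: 09:00-11:15, 15:15-17:15.
Keanu ∩ Hamid ∩ Zane: 09:00-11:00, 16:00-17:00.
Keanu ∩ Hamid ∩ Zane ∩ Maria: 09:00-11:00, 16:00-17:00.
Keanu ∩ Hamid ∩ Zane ∩ Maria ∩ Clara: 09:30-11:00, 16:00-17:00.
Keanu ∩ Hamid ∩ Zane ∩ Maria ∩ Clara ∩ Freya: 09:30-11:00, 16:00-17:00.
So the common availability across everyone is 09:30-11:00, 16:00-17:00.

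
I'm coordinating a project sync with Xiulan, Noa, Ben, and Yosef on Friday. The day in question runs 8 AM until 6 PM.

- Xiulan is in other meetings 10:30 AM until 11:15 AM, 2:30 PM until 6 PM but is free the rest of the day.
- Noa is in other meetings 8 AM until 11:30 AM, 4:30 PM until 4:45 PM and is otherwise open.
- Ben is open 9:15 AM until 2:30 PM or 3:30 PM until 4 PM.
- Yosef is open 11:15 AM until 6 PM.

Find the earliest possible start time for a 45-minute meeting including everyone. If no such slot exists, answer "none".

11:30

Xiulan free: 08:00-10:30, 11:15-14:30 (invert busy blocks within the working day).
Noa free: 11:30-16:30, 16:45-18:00 (invert busy blocks within the working day).
Ben free: 09:15-14:30, 15:30-16:00.
Yosef free: 11:15-18:00.
Xiulan ∩ Noa: 11:30-14:30.
Xiulan ∩ Noa ∩ Ben: 11:30-14:30.
Xiulan ∩ Noa ∩ Ben ∩ Yosef: 11:30-14:30.
So the common availability across everyone is 11:30-14:30.
The first common window of at least 45 minutes is 11:30-14:30, so the earliest start is 11:30.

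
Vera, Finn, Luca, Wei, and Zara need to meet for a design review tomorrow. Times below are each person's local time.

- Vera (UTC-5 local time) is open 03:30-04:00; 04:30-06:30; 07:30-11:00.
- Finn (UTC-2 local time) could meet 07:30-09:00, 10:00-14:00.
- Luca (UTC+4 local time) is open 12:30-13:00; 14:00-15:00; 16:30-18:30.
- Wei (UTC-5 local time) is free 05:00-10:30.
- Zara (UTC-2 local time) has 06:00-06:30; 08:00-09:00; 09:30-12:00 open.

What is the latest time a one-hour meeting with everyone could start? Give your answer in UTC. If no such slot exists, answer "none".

Vera in UTC: 08:30-09:00, 09:30-11:30, 12:30-16:00 (add 5h to convert from UTC-5).
Finn in UTC: 09:30-11:00, 12:00-16:00 (add 2h to convert from UTC-2).
Luca in UTC: 08:30-09:00, 10:00-11:00, 12:30-14:30 (subtract 4h to convert from UTC+4).
Wei in UTC: 10:00-15:30 (add 5h to convert from UTC-5).
Zara in UTC: 08:00-08:30, 10:00-11:00, 11:30-14:00 (add 2h to convert from UTC-2).
Vera ∩ Finn: 09:30-11:00, 12:30-16:00.
Vera ∩ Finn ∩ Luca: 10:00-11:00, 12:30-14:30.
Vera ∩ Finn ∩ Luca ∩ Wei: 10:00-11:00, 12:30-14:30.
Vera ∩ Finn ∩ Luca ∩ Wei ∩ Zara: 10:00-11:00, 12:30-14:00.
The last common window of at least 60 minutes is 12:30-14:00; a 60-minute meeting can start as late as 13:00 and still end by 14:00.

13:00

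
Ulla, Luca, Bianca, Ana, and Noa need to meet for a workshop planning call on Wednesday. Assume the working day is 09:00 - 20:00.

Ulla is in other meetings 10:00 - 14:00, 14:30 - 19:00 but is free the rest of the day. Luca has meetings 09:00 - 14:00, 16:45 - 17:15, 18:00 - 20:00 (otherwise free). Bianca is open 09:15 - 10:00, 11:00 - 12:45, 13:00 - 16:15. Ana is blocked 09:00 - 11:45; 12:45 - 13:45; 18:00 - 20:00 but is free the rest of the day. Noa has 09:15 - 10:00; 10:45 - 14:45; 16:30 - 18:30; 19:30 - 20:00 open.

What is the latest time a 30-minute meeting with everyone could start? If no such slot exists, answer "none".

Ulla free: 09:00-10:00, 14:00-14:30, 19:00-20:00 (invert busy blocks within the working day).
Luca free: 14:00-16:45, 17:15-18:00 (invert busy blocks within the working day).
Bianca free: 09:15-10:00, 11:00-12:45, 13:00-16:15.
Ana free: 11:45-12:45, 13:45-18:00 (invert busy blocks within the working day).
Noa free: 09:15-10:00, 10:45-14:45, 16:30-18:30, 19:30-20:00.
Ulla ∩ Luca: 14:00-14:30.
Ulla ∩ Luca ∩ Bianca: 14:00-14:30.
Ulla ∩ Luca ∩ Bianca ∩ Ana: 14:00-14:30.
Ulla ∩ Luca ∩ Bianca ∩ Ana ∩ Noa: 14:00-14:30.
The last common window of at least 30 minutes is 14:00-14:30; a 30-minute meeting can start as late as 14:00 and still end by 14:30.

14:00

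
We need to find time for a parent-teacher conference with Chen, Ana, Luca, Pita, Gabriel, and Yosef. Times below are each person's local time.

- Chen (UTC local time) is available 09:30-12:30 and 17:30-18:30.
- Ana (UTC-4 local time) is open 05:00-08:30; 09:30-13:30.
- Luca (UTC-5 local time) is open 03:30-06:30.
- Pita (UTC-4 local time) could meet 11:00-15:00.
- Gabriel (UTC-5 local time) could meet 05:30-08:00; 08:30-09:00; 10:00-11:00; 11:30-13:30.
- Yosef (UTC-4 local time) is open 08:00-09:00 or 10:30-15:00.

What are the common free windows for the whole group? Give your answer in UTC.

none

Chen in UTC: 09:30-12:30, 17:30-18:30.
Ana in UTC: 09:00-12:30, 13:30-17:30 (add 4h to convert from UTC-4).
Luca in UTC: 08:30-11:30 (add 5h to convert from UTC-5).
Pita in UTC: 15:00-19:00 (add 4h to convert from UTC-4).
Gabriel in UTC: 10:30-13:00, 13:30-14:00, 15:00-16:00, 16:30-18:30 (add 5h to convert from UTC-5).
Yosef in UTC: 12:00-13:00, 14:30-19:00 (add 4h to convert from UTC-4).
Chen ∩ Ana: 09:30-12:30.
Chen ∩ Ana ∩ Luca: 09:30-11:30.
Chen ∩ Ana ∩ Luca ∩ Pita: ∅.
Chen ∩ Ana ∩ Luca ∩ Pita ∩ Gabriel: ∅.
Chen ∩ Ana ∩ Luca ∩ Pita ∩ Gabriel ∩ Yosef: ∅.
There is no time when everyone is free.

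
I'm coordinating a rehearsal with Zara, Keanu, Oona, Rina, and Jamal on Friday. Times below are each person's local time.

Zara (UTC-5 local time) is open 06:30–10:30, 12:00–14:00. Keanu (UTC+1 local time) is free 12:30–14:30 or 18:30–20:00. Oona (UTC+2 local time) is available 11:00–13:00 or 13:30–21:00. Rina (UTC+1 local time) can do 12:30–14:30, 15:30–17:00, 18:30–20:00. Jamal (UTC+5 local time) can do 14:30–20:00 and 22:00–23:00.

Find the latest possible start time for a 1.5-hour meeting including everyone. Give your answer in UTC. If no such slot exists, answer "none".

Zara in UTC: 11:30-15:30, 17:00-19:00 (add 5h to convert from UTC-5).
Keanu in UTC: 11:30-13:30, 17:30-19:00 (subtract 1h to convert from UTC+1).
Oona in UTC: 09:00-11:00, 11:30-19:00 (subtract 2h to convert from UTC+2).
Rina in UTC: 11:30-13:30, 14:30-16:00, 17:30-19:00 (subtract 1h to convert from UTC+1).
Jamal in UTC: 09:30-15:00, 17:00-18:00 (subtract 5h to convert from UTC+5).
Zara ∩ Keanu: 11:30-13:30, 17:30-19:00.
Zara ∩ Keanu ∩ Oona: 11:30-13:30, 17:30-19:00.
Zara ∩ Keanu ∩ Oona ∩ Rina: 11:30-13:30, 17:30-19:00.
Zara ∩ Keanu ∩ Oona ∩ Rina ∩ Jamal: 11:30-13:30, 17:30-18:00.
The last common window of at least 90 minutes is 11:30-13:30; a 90-minute meeting can start as late as 12:00 and still end by 13:30.

12:00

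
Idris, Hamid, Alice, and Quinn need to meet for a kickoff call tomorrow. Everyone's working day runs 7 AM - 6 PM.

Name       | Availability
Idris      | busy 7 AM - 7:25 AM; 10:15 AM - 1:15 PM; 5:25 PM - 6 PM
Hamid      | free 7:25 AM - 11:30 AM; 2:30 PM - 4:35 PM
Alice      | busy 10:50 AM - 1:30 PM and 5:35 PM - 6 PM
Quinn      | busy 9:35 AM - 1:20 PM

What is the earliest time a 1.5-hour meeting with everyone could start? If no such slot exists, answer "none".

Idris free: 07:25-10:15, 13:15-17:25 (invert busy blocks within the working day).
Hamid free: 07:25-11:30, 14:30-16:35.
Alice free: 07:00-10:50, 13:30-17:35 (invert busy blocks within the working day).
Quinn free: 07:00-09:35, 13:20-18:00 (invert busy blocks within the working day).
Idris ∩ Hamid: 07:25-10:15, 14:30-16:35.
Idris ∩ Hamid ∩ Alice: 07:25-10:15, 14:30-16:35.
Idris ∩ Hamid ∩ Alice ∩ Quinn: 07:25-09:35, 14:30-16:35.
Those are the intersection windows.
The first common window of at least 90 minutes is 07:25-09:35, so the earliest start is 07:25.

07:25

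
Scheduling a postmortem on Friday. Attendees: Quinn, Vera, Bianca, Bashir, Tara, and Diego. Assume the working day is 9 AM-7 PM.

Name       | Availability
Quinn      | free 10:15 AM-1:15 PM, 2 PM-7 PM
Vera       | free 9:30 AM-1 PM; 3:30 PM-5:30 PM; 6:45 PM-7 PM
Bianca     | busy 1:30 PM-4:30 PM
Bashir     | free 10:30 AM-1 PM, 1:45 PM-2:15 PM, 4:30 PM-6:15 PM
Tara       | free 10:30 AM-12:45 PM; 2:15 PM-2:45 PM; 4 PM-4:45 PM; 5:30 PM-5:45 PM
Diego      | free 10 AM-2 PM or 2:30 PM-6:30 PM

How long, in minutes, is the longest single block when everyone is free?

135

Quinn free: 10:15-13:15, 14:00-19:00.
Vera free: 09:30-13:00, 15:30-17:30, 18:45-19:00.
Bianca free: 09:00-13:30, 16:30-19:00 (invert busy blocks within the working day).
Bashir free: 10:30-13:00, 13:45-14:15, 16:30-18:15.
Tara free: 10:30-12:45, 14:15-14:45, 16:00-16:45, 17:30-17:45.
Diego free: 10:00-14:00, 14:30-18:30.
Quinn ∩ Vera: 10:15-13:00, 15:30-17:30, 18:45-19:00.
Quinn ∩ Vera ∩ Bianca: 10:15-13:00, 16:30-17:30, 18:45-19:00.
Quinn ∩ Vera ∩ Bianca ∩ Bashir: 10:30-13:00, 16:30-17:30.
Quinn ∩ Vera ∩ Bianca ∩ Bashir ∩ Tara: 10:30-12:45, 16:30-16:45.
Quinn ∩ Vera ∩ Bianca ∩ Bashir ∩ Tara ∩ Diego: 10:30-12:45, 16:30-16:45.
So the common availability across everyone is 10:30-12:45, 16:30-16:45.
The longest is 10:30-12:45 at 135 minutes.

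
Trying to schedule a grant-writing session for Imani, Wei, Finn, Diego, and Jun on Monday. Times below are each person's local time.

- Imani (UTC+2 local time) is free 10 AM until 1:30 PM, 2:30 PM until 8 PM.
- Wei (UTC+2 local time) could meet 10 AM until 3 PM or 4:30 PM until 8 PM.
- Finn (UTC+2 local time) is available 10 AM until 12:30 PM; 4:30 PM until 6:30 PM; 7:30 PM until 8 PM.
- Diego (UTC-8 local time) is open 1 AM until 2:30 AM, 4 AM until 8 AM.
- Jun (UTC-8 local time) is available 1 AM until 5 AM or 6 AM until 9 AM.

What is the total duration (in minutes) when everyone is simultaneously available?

Imani in UTC: 08:00-11:30, 12:30-18:00 (subtract 2h to convert from UTC+2).
Wei in UTC: 08:00-13:00, 14:30-18:00 (subtract 2h to convert from UTC+2).
Finn in UTC: 08:00-10:30, 14:30-16:30, 17:30-18:00 (subtract 2h to convert from UTC+2).
Diego in UTC: 09:00-10:30, 12:00-16:00 (add 8h to convert from UTC-8).
Jun in UTC: 09:00-13:00, 14:00-17:00 (add 8h to convert from UTC-8).
Imani ∩ Wei: 08:00-11:30, 12:30-13:00, 14:30-18:00.
Imani ∩ Wei ∩ Finn: 08:00-10:30, 14:30-16:30, 17:30-18:00.
Imani ∩ Wei ∩ Finn ∩ Diego: 09:00-10:30, 14:30-16:00.
Imani ∩ Wei ∩ Finn ∩ Diego ∩ Jun: 09:00-10:30, 14:30-16:00.
Summing the common windows: 90 + 90 = 180 minutes.

180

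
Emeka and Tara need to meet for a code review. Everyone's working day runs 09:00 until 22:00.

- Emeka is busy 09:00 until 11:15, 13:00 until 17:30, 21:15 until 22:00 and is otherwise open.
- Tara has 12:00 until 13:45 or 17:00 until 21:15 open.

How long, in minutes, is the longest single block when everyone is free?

Emeka free: 11:15-13:00, 17:30-21:15 (invert busy blocks within the working day).
Tara free: 12:00-13:45, 17:00-21:15.
Emeka ∩ Tara: 12:00-13:00, 17:30-21:15.
The longest is 17:30-21:15 at 225 minutes.

225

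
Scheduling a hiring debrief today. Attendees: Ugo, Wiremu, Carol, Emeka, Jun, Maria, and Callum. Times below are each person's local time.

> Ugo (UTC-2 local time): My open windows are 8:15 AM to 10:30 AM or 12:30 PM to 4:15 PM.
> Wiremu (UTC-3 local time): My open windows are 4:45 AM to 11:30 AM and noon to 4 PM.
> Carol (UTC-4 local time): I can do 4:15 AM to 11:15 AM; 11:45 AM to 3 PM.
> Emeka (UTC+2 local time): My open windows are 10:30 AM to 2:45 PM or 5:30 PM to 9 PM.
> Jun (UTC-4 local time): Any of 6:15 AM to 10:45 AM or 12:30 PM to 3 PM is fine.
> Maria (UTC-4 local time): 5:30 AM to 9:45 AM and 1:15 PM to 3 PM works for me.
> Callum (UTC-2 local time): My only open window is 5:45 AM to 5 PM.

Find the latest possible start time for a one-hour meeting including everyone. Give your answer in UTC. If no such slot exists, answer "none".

17:15

Ugo in UTC: 10:15-12:30, 14:30-18:15 (add 2h to convert from UTC-2).
Wiremu in UTC: 07:45-14:30, 15:00-19:00 (add 3h to convert from UTC-3).
Carol in UTC: 08:15-15:15, 15:45-19:00 (add 4h to convert from UTC-4).
Emeka in UTC: 08:30-12:45, 15:30-19:00 (subtract 2h to convert from UTC+2).
Jun in UTC: 10:15-14:45, 16:30-19:00 (add 4h to convert from UTC-4).
Maria in UTC: 09:30-13:45, 17:15-19:00 (add 4h to convert from UTC-4).
Callum in UTC: 07:45-19:00 (add 2h to convert from UTC-2).
Ugo ∩ Wiremu: 10:15-12:30, 15:00-18:15.
Ugo ∩ Wiremu ∩ Carol: 10:15-12:30, 15:00-15:15, 15:45-18:15.
Ugo ∩ Wiremu ∩ Carol ∩ Emeka: 10:15-12:30, 15:45-18:15.
Ugo ∩ Wiremu ∩ Carol ∩ Emeka ∩ Jun: 10:15-12:30, 16:30-18:15.
Ugo ∩ Wiremu ∩ Carol ∩ Emeka ∩ Jun ∩ Maria: 10:15-12:30, 17:15-18:15.
Ugo ∩ Wiremu ∩ Carol ∩ Emeka ∩ Jun ∩ Maria ∩ Callum: 10:15-12:30, 17:15-18:15.
So the common availability across everyone is 10:15-12:30, 17:15-18:15.
The last common window of at least 60 minutes is 17:15-18:15; a 60-minute meeting can start as late as 17:15 and still end by 18:15.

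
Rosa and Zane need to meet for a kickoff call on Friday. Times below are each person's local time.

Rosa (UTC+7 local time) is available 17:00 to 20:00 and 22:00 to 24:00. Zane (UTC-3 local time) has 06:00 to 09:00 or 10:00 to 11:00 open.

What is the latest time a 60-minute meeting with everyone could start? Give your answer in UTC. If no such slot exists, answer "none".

11:00

Rosa in UTC: 10:00-13:00, 15:00-17:00 (subtract 7h to convert from UTC+7).
Zane in UTC: 09:00-12:00, 13:00-14:00 (add 3h to convert from UTC-3).
Rosa ∩ Zane: 10:00-12:00.
The last common window of at least 60 minutes is 10:00-12:00; a 60-minute meeting can start as late as 11:00 and still end by 12:00.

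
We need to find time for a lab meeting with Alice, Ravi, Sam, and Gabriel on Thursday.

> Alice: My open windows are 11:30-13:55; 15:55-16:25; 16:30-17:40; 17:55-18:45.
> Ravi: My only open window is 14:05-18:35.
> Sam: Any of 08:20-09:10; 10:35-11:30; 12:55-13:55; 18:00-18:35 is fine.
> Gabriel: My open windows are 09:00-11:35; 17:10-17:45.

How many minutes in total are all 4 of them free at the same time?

0

Alice ∩ Ravi: 15:55-16:25, 16:30-17:40, 17:55-18:35.
Alice ∩ Ravi ∩ Sam: 18:00-18:35.
Alice ∩ Ravi ∩ Sam ∩ Gabriel: ∅.
There is no time when everyone is free.
There is no common window, so the total is 0 minutes.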